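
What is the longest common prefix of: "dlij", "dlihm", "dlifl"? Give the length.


Words: dlij, dlihm, dlifl
  Position 0: all 'd' => match
  Position 1: all 'l' => match
  Position 2: all 'i' => match
  Position 3: ('j', 'h', 'f') => mismatch, stop
LCP = "dli" (length 3)

3


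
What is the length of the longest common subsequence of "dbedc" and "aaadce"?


LCS of "dbedc" and "aaadce"
DP table:
           a    a    a    d    c    e
      0    0    0    0    0    0    0
  d   0    0    0    0    1    1    1
  b   0    0    0    0    1    1    1
  e   0    0    0    0    1    1    2
  d   0    0    0    0    1    1    2
  c   0    0    0    0    1    2    2
LCS length = dp[5][6] = 2

2


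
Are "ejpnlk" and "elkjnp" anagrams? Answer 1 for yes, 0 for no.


Strings: "ejpnlk", "elkjnp"
Sorted first:  ejklnp
Sorted second: ejklnp
Sorted forms match => anagrams

1


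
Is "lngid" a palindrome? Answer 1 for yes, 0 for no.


Input: lngid
Reversed: dignl
  Compare pos 0 ('l') with pos 4 ('d'): MISMATCH
  Compare pos 1 ('n') with pos 3 ('i'): MISMATCH
Result: not a palindrome

0


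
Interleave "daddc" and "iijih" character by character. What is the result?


Interleaving "daddc" and "iijih":
  Position 0: 'd' from first, 'i' from second => "di"
  Position 1: 'a' from first, 'i' from second => "ai"
  Position 2: 'd' from first, 'j' from second => "dj"
  Position 3: 'd' from first, 'i' from second => "di"
  Position 4: 'c' from first, 'h' from second => "ch"
Result: diaidjdich

diaidjdich


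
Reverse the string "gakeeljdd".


Input: gakeeljdd
Reading characters right to left:
  Position 8: 'd'
  Position 7: 'd'
  Position 6: 'j'
  Position 5: 'l'
  Position 4: 'e'
  Position 3: 'e'
  Position 2: 'k'
  Position 1: 'a'
  Position 0: 'g'
Reversed: ddjleekag

ddjleekag


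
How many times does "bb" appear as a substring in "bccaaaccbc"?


Searching for "bb" in "bccaaaccbc"
Scanning each position:
  Position 0: "bc" => no
  Position 1: "cc" => no
  Position 2: "ca" => no
  Position 3: "aa" => no
  Position 4: "aa" => no
  Position 5: "ac" => no
  Position 6: "cc" => no
  Position 7: "cb" => no
  Position 8: "bc" => no
Total occurrences: 0

0


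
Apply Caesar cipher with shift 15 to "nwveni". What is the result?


Caesar cipher: shift "nwveni" by 15
  'n' (pos 13) + 15 = pos 2 = 'c'
  'w' (pos 22) + 15 = pos 11 = 'l'
  'v' (pos 21) + 15 = pos 10 = 'k'
  'e' (pos 4) + 15 = pos 19 = 't'
  'n' (pos 13) + 15 = pos 2 = 'c'
  'i' (pos 8) + 15 = pos 23 = 'x'
Result: clktcx

clktcx


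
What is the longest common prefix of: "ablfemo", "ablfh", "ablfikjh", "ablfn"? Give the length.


Words: ablfemo, ablfh, ablfikjh, ablfn
  Position 0: all 'a' => match
  Position 1: all 'b' => match
  Position 2: all 'l' => match
  Position 3: all 'f' => match
  Position 4: ('e', 'h', 'i', 'n') => mismatch, stop
LCP = "ablf" (length 4)

4


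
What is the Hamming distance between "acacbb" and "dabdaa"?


Comparing "acacbb" and "dabdaa" position by position:
  Position 0: 'a' vs 'd' => differ
  Position 1: 'c' vs 'a' => differ
  Position 2: 'a' vs 'b' => differ
  Position 3: 'c' vs 'd' => differ
  Position 4: 'b' vs 'a' => differ
  Position 5: 'b' vs 'a' => differ
Total differences (Hamming distance): 6

6


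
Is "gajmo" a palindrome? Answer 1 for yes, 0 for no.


Input: gajmo
Reversed: omjag
  Compare pos 0 ('g') with pos 4 ('o'): MISMATCH
  Compare pos 1 ('a') with pos 3 ('m'): MISMATCH
Result: not a palindrome

0


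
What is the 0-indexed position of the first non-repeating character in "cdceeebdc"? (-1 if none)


Input: cdceeebdc
Character frequencies:
  'b': 1
  'c': 3
  'd': 2
  'e': 3
Scanning left to right for freq == 1:
  Position 0 ('c'): freq=3, skip
  Position 1 ('d'): freq=2, skip
  Position 2 ('c'): freq=3, skip
  Position 3 ('e'): freq=3, skip
  Position 4 ('e'): freq=3, skip
  Position 5 ('e'): freq=3, skip
  Position 6 ('b'): unique! => answer = 6

6


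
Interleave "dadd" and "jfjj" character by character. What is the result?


Interleaving "dadd" and "jfjj":
  Position 0: 'd' from first, 'j' from second => "dj"
  Position 1: 'a' from first, 'f' from second => "af"
  Position 2: 'd' from first, 'j' from second => "dj"
  Position 3: 'd' from first, 'j' from second => "dj"
Result: djafdjdj

djafdjdj


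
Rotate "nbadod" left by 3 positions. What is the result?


Input: "nbadod", rotate left by 3
First 3 characters: "nba"
Remaining characters: "dod"
Concatenate remaining + first: "dod" + "nba" = "dodnba"

dodnba


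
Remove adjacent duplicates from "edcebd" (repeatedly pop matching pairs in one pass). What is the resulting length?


Input: edcebd
Stack-based adjacent duplicate removal:
  Read 'e': push. Stack: e
  Read 'd': push. Stack: ed
  Read 'c': push. Stack: edc
  Read 'e': push. Stack: edce
  Read 'b': push. Stack: edceb
  Read 'd': push. Stack: edcebd
Final stack: "edcebd" (length 6)

6


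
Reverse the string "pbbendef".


Input: pbbendef
Reading characters right to left:
  Position 7: 'f'
  Position 6: 'e'
  Position 5: 'd'
  Position 4: 'n'
  Position 3: 'e'
  Position 2: 'b'
  Position 1: 'b'
  Position 0: 'p'
Reversed: fednebbp

fednebbp


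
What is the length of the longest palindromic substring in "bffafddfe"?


Input: "bffafddfe"
Checking substrings for palindromes:
  [4:8] "fddf" (len 4) => palindrome
  [2:5] "faf" (len 3) => palindrome
  [1:3] "ff" (len 2) => palindrome
  [5:7] "dd" (len 2) => palindrome
Longest palindromic substring: "fddf" with length 4

4


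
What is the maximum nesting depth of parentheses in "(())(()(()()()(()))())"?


Input: "(())(()(()()()(()))())"
Tracking depth:
  Position 0 '(': depth becomes 1
  Position 1 '(': depth becomes 2
  Position 2 ')': depth becomes 1
  Position 3 ')': depth becomes 0
  Position 4 '(': depth becomes 1
  Position 5 '(': depth becomes 2
  Position 6 ')': depth becomes 1
  Position 7 '(': depth becomes 2
  Position 8 '(': depth becomes 3
  Position 9 ')': depth becomes 2
  Position 10 '(': depth becomes 3
  Position 11 ')': depth becomes 2
  Position 12 '(': depth becomes 3
  Position 13 ')': depth becomes 2
  Position 14 '(': depth becomes 3
  Position 15 '(': depth becomes 4
  Position 16 ')': depth becomes 3
  Position 17 ')': depth becomes 2
  Position 18 ')': depth becomes 1
  Position 19 '(': depth becomes 2
  Position 20 ')': depth becomes 1
  Position 21 ')': depth becomes 0
Maximum depth reached: 4

4


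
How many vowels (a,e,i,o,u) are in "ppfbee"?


Input: ppfbee
Checking each character:
  'p' at position 0: consonant
  'p' at position 1: consonant
  'f' at position 2: consonant
  'b' at position 3: consonant
  'e' at position 4: vowel (running total: 1)
  'e' at position 5: vowel (running total: 2)
Total vowels: 2

2


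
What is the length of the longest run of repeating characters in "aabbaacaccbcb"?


Input: "aabbaacaccbcb"
Scanning for longest run:
  Position 1 ('a'): continues run of 'a', length=2
  Position 2 ('b'): new char, reset run to 1
  Position 3 ('b'): continues run of 'b', length=2
  Position 4 ('a'): new char, reset run to 1
  Position 5 ('a'): continues run of 'a', length=2
  Position 6 ('c'): new char, reset run to 1
  Position 7 ('a'): new char, reset run to 1
  Position 8 ('c'): new char, reset run to 1
  Position 9 ('c'): continues run of 'c', length=2
  Position 10 ('b'): new char, reset run to 1
  Position 11 ('c'): new char, reset run to 1
  Position 12 ('b'): new char, reset run to 1
Longest run: 'a' with length 2

2


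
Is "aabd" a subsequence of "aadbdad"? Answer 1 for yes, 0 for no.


Check if "aabd" is a subsequence of "aadbdad"
Greedy scan:
  Position 0 ('a'): matches sub[0] = 'a'
  Position 1 ('a'): matches sub[1] = 'a'
  Position 2 ('d'): no match needed
  Position 3 ('b'): matches sub[2] = 'b'
  Position 4 ('d'): matches sub[3] = 'd'
  Position 5 ('a'): no match needed
  Position 6 ('d'): no match needed
All 4 characters matched => is a subsequence

1


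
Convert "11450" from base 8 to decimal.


Input: "11450" in base 8
Positional expansion:
  Digit '1' (value 1) x 8^4 = 4096
  Digit '1' (value 1) x 8^3 = 512
  Digit '4' (value 4) x 8^2 = 256
  Digit '5' (value 5) x 8^1 = 40
  Digit '0' (value 0) x 8^0 = 0
Sum = 4904

4904


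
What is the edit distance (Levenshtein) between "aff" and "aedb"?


Computing edit distance: "aff" -> "aedb"
DP table:
           a    e    d    b
      0    1    2    3    4
  a   1    0    1    2    3
  f   2    1    1    2    3
  f   3    2    2    2    3
Edit distance = dp[3][4] = 3

3


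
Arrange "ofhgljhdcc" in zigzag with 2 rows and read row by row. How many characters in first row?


Zigzag "ofhgljhdcc" into 2 rows:
Placing characters:
  'o' => row 0
  'f' => row 1
  'h' => row 0
  'g' => row 1
  'l' => row 0
  'j' => row 1
  'h' => row 0
  'd' => row 1
  'c' => row 0
  'c' => row 1
Rows:
  Row 0: "ohlhc"
  Row 1: "fgjdc"
First row length: 5

5


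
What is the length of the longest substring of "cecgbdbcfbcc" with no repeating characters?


Input: "cecgbdbcfbcc"
Sliding window (track last position of each char):
  Position 0 ('c'): window [0,0] length 1 -- new best
  Position 1 ('e'): window [0,1] length 2 -- new best
  Position 2 ('c'): repeat (last at 0), move window start to 1
  Position 2 ('c'): window [1,2] length 2
  Position 3 ('g'): window [1,3] length 3 -- new best
  Position 4 ('b'): window [1,4] length 4 -- new best
  Position 5 ('d'): window [1,5] length 5 -- new best
  Position 6 ('b'): repeat (last at 4), move window start to 5
  Position 6 ('b'): window [5,6] length 2
  Position 7 ('c'): window [5,7] length 3
  Position 8 ('f'): window [5,8] length 4
  Position 9 ('b'): repeat (last at 6), move window start to 7
  Position 9 ('b'): window [7,9] length 3
  Position 10 ('c'): repeat (last at 7), move window start to 8
  Position 10 ('c'): window [8,10] length 3
  Position 11 ('c'): repeat (last at 10), move window start to 11
  Position 11 ('c'): window [11,11] length 1
Longest substring with no repeats: "ecgbd" with length 5

5


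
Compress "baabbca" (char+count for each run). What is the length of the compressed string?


Input: baabbca
Runs:
  'b' x 1 => "b1"
  'a' x 2 => "a2"
  'b' x 2 => "b2"
  'c' x 1 => "c1"
  'a' x 1 => "a1"
Compressed: "b1a2b2c1a1"
Compressed length: 10

10


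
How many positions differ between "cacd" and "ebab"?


Comparing "cacd" and "ebab" position by position:
  Position 0: 'c' vs 'e' => DIFFER
  Position 1: 'a' vs 'b' => DIFFER
  Position 2: 'c' vs 'a' => DIFFER
  Position 3: 'd' vs 'b' => DIFFER
Positions that differ: 4

4


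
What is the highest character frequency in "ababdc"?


Input: ababdc
Character counts:
  'a': 2
  'b': 2
  'c': 1
  'd': 1
Maximum frequency: 2

2


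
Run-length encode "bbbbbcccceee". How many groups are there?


Input: bbbbbcccceee
Scanning for consecutive runs:
  Group 1: 'b' x 5 (positions 0-4)
  Group 2: 'c' x 4 (positions 5-8)
  Group 3: 'e' x 3 (positions 9-11)
Total groups: 3

3


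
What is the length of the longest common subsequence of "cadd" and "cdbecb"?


LCS of "cadd" and "cdbecb"
DP table:
           c    d    b    e    c    b
      0    0    0    0    0    0    0
  c   0    1    1    1    1    1    1
  a   0    1    1    1    1    1    1
  d   0    1    2    2    2    2    2
  d   0    1    2    2    2    2    2
LCS length = dp[4][6] = 2

2


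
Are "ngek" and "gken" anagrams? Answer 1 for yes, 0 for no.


Strings: "ngek", "gken"
Sorted first:  egkn
Sorted second: egkn
Sorted forms match => anagrams

1


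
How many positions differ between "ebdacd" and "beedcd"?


Comparing "ebdacd" and "beedcd" position by position:
  Position 0: 'e' vs 'b' => DIFFER
  Position 1: 'b' vs 'e' => DIFFER
  Position 2: 'd' vs 'e' => DIFFER
  Position 3: 'a' vs 'd' => DIFFER
  Position 4: 'c' vs 'c' => same
  Position 5: 'd' vs 'd' => same
Positions that differ: 4

4


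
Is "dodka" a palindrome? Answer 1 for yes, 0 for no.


Input: dodka
Reversed: akdod
  Compare pos 0 ('d') with pos 4 ('a'): MISMATCH
  Compare pos 1 ('o') with pos 3 ('k'): MISMATCH
Result: not a palindrome

0


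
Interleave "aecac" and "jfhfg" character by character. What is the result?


Interleaving "aecac" and "jfhfg":
  Position 0: 'a' from first, 'j' from second => "aj"
  Position 1: 'e' from first, 'f' from second => "ef"
  Position 2: 'c' from first, 'h' from second => "ch"
  Position 3: 'a' from first, 'f' from second => "af"
  Position 4: 'c' from first, 'g' from second => "cg"
Result: ajefchafcg

ajefchafcg


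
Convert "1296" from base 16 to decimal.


Input: "1296" in base 16
Positional expansion:
  Digit '1' (value 1) x 16^3 = 4096
  Digit '2' (value 2) x 16^2 = 512
  Digit '9' (value 9) x 16^1 = 144
  Digit '6' (value 6) x 16^0 = 6
Sum = 4758

4758


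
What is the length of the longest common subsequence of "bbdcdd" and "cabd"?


LCS of "bbdcdd" and "cabd"
DP table:
           c    a    b    d
      0    0    0    0    0
  b   0    0    0    1    1
  b   0    0    0    1    1
  d   0    0    0    1    2
  c   0    1    1    1    2
  d   0    1    1    1    2
  d   0    1    1    1    2
LCS length = dp[6][4] = 2

2


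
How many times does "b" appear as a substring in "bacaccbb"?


Searching for "b" in "bacaccbb"
Scanning each position:
  Position 0: "b" => MATCH
  Position 1: "a" => no
  Position 2: "c" => no
  Position 3: "a" => no
  Position 4: "c" => no
  Position 5: "c" => no
  Position 6: "b" => MATCH
  Position 7: "b" => MATCH
Total occurrences: 3

3


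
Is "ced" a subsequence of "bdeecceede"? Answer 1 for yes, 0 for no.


Check if "ced" is a subsequence of "bdeecceede"
Greedy scan:
  Position 0 ('b'): no match needed
  Position 1 ('d'): no match needed
  Position 2 ('e'): no match needed
  Position 3 ('e'): no match needed
  Position 4 ('c'): matches sub[0] = 'c'
  Position 5 ('c'): no match needed
  Position 6 ('e'): matches sub[1] = 'e'
  Position 7 ('e'): no match needed
  Position 8 ('d'): matches sub[2] = 'd'
  Position 9 ('e'): no match needed
All 3 characters matched => is a subsequence

1


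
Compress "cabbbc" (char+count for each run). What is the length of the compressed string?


Input: cabbbc
Runs:
  'c' x 1 => "c1"
  'a' x 1 => "a1"
  'b' x 3 => "b3"
  'c' x 1 => "c1"
Compressed: "c1a1b3c1"
Compressed length: 8

8


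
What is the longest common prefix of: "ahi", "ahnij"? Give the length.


Words: ahi, ahnij
  Position 0: all 'a' => match
  Position 1: all 'h' => match
  Position 2: ('i', 'n') => mismatch, stop
LCP = "ah" (length 2)

2


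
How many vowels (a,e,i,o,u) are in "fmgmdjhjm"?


Input: fmgmdjhjm
Checking each character:
  'f' at position 0: consonant
  'm' at position 1: consonant
  'g' at position 2: consonant
  'm' at position 3: consonant
  'd' at position 4: consonant
  'j' at position 5: consonant
  'h' at position 6: consonant
  'j' at position 7: consonant
  'm' at position 8: consonant
Total vowels: 0

0


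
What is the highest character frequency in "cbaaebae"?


Input: cbaaebae
Character counts:
  'a': 3
  'b': 2
  'c': 1
  'e': 2
Maximum frequency: 3

3


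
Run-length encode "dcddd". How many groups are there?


Input: dcddd
Scanning for consecutive runs:
  Group 1: 'd' x 1 (positions 0-0)
  Group 2: 'c' x 1 (positions 1-1)
  Group 3: 'd' x 3 (positions 2-4)
Total groups: 3

3


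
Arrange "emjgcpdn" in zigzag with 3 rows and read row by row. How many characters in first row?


Zigzag "emjgcpdn" into 3 rows:
Placing characters:
  'e' => row 0
  'm' => row 1
  'j' => row 2
  'g' => row 1
  'c' => row 0
  'p' => row 1
  'd' => row 2
  'n' => row 1
Rows:
  Row 0: "ec"
  Row 1: "mgpn"
  Row 2: "jd"
First row length: 2

2


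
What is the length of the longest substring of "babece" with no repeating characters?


Input: "babece"
Sliding window (track last position of each char):
  Position 0 ('b'): window [0,0] length 1 -- new best
  Position 1 ('a'): window [0,1] length 2 -- new best
  Position 2 ('b'): repeat (last at 0), move window start to 1
  Position 2 ('b'): window [1,2] length 2
  Position 3 ('e'): window [1,3] length 3 -- new best
  Position 4 ('c'): window [1,4] length 4 -- new best
  Position 5 ('e'): repeat (last at 3), move window start to 4
  Position 5 ('e'): window [4,5] length 2
Longest substring with no repeats: "abec" with length 4

4


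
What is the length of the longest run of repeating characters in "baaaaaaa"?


Input: "baaaaaaa"
Scanning for longest run:
  Position 1 ('a'): new char, reset run to 1
  Position 2 ('a'): continues run of 'a', length=2
  Position 3 ('a'): continues run of 'a', length=3
  Position 4 ('a'): continues run of 'a', length=4
  Position 5 ('a'): continues run of 'a', length=5
  Position 6 ('a'): continues run of 'a', length=6
  Position 7 ('a'): continues run of 'a', length=7
Longest run: 'a' with length 7

7


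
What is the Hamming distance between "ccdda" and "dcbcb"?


Comparing "ccdda" and "dcbcb" position by position:
  Position 0: 'c' vs 'd' => differ
  Position 1: 'c' vs 'c' => same
  Position 2: 'd' vs 'b' => differ
  Position 3: 'd' vs 'c' => differ
  Position 4: 'a' vs 'b' => differ
Total differences (Hamming distance): 4

4


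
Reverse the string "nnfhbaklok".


Input: nnfhbaklok
Reading characters right to left:
  Position 9: 'k'
  Position 8: 'o'
  Position 7: 'l'
  Position 6: 'k'
  Position 5: 'a'
  Position 4: 'b'
  Position 3: 'h'
  Position 2: 'f'
  Position 1: 'n'
  Position 0: 'n'
Reversed: kolkabhfnn

kolkabhfnn


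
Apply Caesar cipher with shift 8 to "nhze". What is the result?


Caesar cipher: shift "nhze" by 8
  'n' (pos 13) + 8 = pos 21 = 'v'
  'h' (pos 7) + 8 = pos 15 = 'p'
  'z' (pos 25) + 8 = pos 7 = 'h'
  'e' (pos 4) + 8 = pos 12 = 'm'
Result: vphm

vphm


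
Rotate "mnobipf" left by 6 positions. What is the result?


Input: "mnobipf", rotate left by 6
First 6 characters: "mnobip"
Remaining characters: "f"
Concatenate remaining + first: "f" + "mnobip" = "fmnobip"

fmnobip


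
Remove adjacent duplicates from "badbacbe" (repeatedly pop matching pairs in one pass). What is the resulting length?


Input: badbacbe
Stack-based adjacent duplicate removal:
  Read 'b': push. Stack: b
  Read 'a': push. Stack: ba
  Read 'd': push. Stack: bad
  Read 'b': push. Stack: badb
  Read 'a': push. Stack: badba
  Read 'c': push. Stack: badbac
  Read 'b': push. Stack: badbacb
  Read 'e': push. Stack: badbacbe
Final stack: "badbacbe" (length 8)

8


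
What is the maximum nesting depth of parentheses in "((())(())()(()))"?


Input: "((())(())()(()))"
Tracking depth:
  Position 0 '(': depth becomes 1
  Position 1 '(': depth becomes 2
  Position 2 '(': depth becomes 3
  Position 3 ')': depth becomes 2
  Position 4 ')': depth becomes 1
  Position 5 '(': depth becomes 2
  Position 6 '(': depth becomes 3
  Position 7 ')': depth becomes 2
  Position 8 ')': depth becomes 1
  Position 9 '(': depth becomes 2
  Position 10 ')': depth becomes 1
  Position 11 '(': depth becomes 2
  Position 12 '(': depth becomes 3
  Position 13 ')': depth becomes 2
  Position 14 ')': depth becomes 1
  Position 15 ')': depth becomes 0
Maximum depth reached: 3

3


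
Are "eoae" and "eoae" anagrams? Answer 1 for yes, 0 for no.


Strings: "eoae", "eoae"
Sorted first:  aeeo
Sorted second: aeeo
Sorted forms match => anagrams

1


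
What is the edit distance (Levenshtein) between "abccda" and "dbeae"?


Computing edit distance: "abccda" -> "dbeae"
DP table:
           d    b    e    a    e
      0    1    2    3    4    5
  a   1    1    2    3    3    4
  b   2    2    1    2    3    4
  c   3    3    2    2    3    4
  c   4    4    3    3    3    4
  d   5    4    4    4    4    4
  a   6    5    5    5    4    5
Edit distance = dp[6][5] = 5

5


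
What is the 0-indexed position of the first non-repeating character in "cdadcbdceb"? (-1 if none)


Input: cdadcbdceb
Character frequencies:
  'a': 1
  'b': 2
  'c': 3
  'd': 3
  'e': 1
Scanning left to right for freq == 1:
  Position 0 ('c'): freq=3, skip
  Position 1 ('d'): freq=3, skip
  Position 2 ('a'): unique! => answer = 2

2


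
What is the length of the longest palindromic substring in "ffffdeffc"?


Input: "ffffdeffc"
Checking substrings for palindromes:
  [0:4] "ffff" (len 4) => palindrome
  [0:3] "fff" (len 3) => palindrome
  [1:4] "fff" (len 3) => palindrome
  [0:2] "ff" (len 2) => palindrome
  [1:3] "ff" (len 2) => palindrome
  [2:4] "ff" (len 2) => palindrome
Longest palindromic substring: "ffff" with length 4

4


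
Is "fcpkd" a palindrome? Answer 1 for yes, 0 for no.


Input: fcpkd
Reversed: dkpcf
  Compare pos 0 ('f') with pos 4 ('d'): MISMATCH
  Compare pos 1 ('c') with pos 3 ('k'): MISMATCH
Result: not a palindrome

0


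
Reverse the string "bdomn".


Input: bdomn
Reading characters right to left:
  Position 4: 'n'
  Position 3: 'm'
  Position 2: 'o'
  Position 1: 'd'
  Position 0: 'b'
Reversed: nmodb

nmodb


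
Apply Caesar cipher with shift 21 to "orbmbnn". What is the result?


Caesar cipher: shift "orbmbnn" by 21
  'o' (pos 14) + 21 = pos 9 = 'j'
  'r' (pos 17) + 21 = pos 12 = 'm'
  'b' (pos 1) + 21 = pos 22 = 'w'
  'm' (pos 12) + 21 = pos 7 = 'h'
  'b' (pos 1) + 21 = pos 22 = 'w'
  'n' (pos 13) + 21 = pos 8 = 'i'
  'n' (pos 13) + 21 = pos 8 = 'i'
Result: jmwhwii

jmwhwii


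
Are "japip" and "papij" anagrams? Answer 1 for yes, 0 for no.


Strings: "japip", "papij"
Sorted first:  aijpp
Sorted second: aijpp
Sorted forms match => anagrams

1


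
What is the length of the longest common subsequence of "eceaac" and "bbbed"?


LCS of "eceaac" and "bbbed"
DP table:
           b    b    b    e    d
      0    0    0    0    0    0
  e   0    0    0    0    1    1
  c   0    0    0    0    1    1
  e   0    0    0    0    1    1
  a   0    0    0    0    1    1
  a   0    0    0    0    1    1
  c   0    0    0    0    1    1
LCS length = dp[6][5] = 1

1


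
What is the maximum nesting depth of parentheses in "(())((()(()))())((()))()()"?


Input: "(())((()(()))())((()))()()"
Tracking depth:
  Position 0 '(': depth becomes 1
  Position 1 '(': depth becomes 2
  Position 2 ')': depth becomes 1
  Position 3 ')': depth becomes 0
  Position 4 '(': depth becomes 1
  Position 5 '(': depth becomes 2
  Position 6 '(': depth becomes 3
  Position 7 ')': depth becomes 2
  Position 8 '(': depth becomes 3
  Position 9 '(': depth becomes 4
  Position 10 ')': depth becomes 3
  Position 11 ')': depth becomes 2
  Position 12 ')': depth becomes 1
  Position 13 '(': depth becomes 2
  Position 14 ')': depth becomes 1
  Position 15 ')': depth becomes 0
  Position 16 '(': depth becomes 1
  Position 17 '(': depth becomes 2
  Position 18 '(': depth becomes 3
  Position 19 ')': depth becomes 2
  Position 20 ')': depth becomes 1
  Position 21 ')': depth becomes 0
  Position 22 '(': depth becomes 1
  Position 23 ')': depth becomes 0
  Position 24 '(': depth becomes 1
  Position 25 ')': depth becomes 0
Maximum depth reached: 4

4


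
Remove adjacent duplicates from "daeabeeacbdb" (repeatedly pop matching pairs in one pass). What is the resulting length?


Input: daeabeeacbdb
Stack-based adjacent duplicate removal:
  Read 'd': push. Stack: d
  Read 'a': push. Stack: da
  Read 'e': push. Stack: dae
  Read 'a': push. Stack: daea
  Read 'b': push. Stack: daeab
  Read 'e': push. Stack: daeabe
  Read 'e': matches stack top 'e' => pop. Stack: daeab
  Read 'a': push. Stack: daeaba
  Read 'c': push. Stack: daeabac
  Read 'b': push. Stack: daeabacb
  Read 'd': push. Stack: daeabacbd
  Read 'b': push. Stack: daeabacbdb
Final stack: "daeabacbdb" (length 10)

10


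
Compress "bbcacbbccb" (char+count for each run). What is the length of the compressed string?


Input: bbcacbbccb
Runs:
  'b' x 2 => "b2"
  'c' x 1 => "c1"
  'a' x 1 => "a1"
  'c' x 1 => "c1"
  'b' x 2 => "b2"
  'c' x 2 => "c2"
  'b' x 1 => "b1"
Compressed: "b2c1a1c1b2c2b1"
Compressed length: 14

14


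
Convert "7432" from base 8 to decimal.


Input: "7432" in base 8
Positional expansion:
  Digit '7' (value 7) x 8^3 = 3584
  Digit '4' (value 4) x 8^2 = 256
  Digit '3' (value 3) x 8^1 = 24
  Digit '2' (value 2) x 8^0 = 2
Sum = 3866

3866


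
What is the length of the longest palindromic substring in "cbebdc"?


Input: "cbebdc"
Checking substrings for palindromes:
  [1:4] "beb" (len 3) => palindrome
Longest palindromic substring: "beb" with length 3

3


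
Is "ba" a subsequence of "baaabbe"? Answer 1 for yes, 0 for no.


Check if "ba" is a subsequence of "baaabbe"
Greedy scan:
  Position 0 ('b'): matches sub[0] = 'b'
  Position 1 ('a'): matches sub[1] = 'a'
  Position 2 ('a'): no match needed
  Position 3 ('a'): no match needed
  Position 4 ('b'): no match needed
  Position 5 ('b'): no match needed
  Position 6 ('e'): no match needed
All 2 characters matched => is a subsequence

1


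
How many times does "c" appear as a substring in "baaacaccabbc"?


Searching for "c" in "baaacaccabbc"
Scanning each position:
  Position 0: "b" => no
  Position 1: "a" => no
  Position 2: "a" => no
  Position 3: "a" => no
  Position 4: "c" => MATCH
  Position 5: "a" => no
  Position 6: "c" => MATCH
  Position 7: "c" => MATCH
  Position 8: "a" => no
  Position 9: "b" => no
  Position 10: "b" => no
  Position 11: "c" => MATCH
Total occurrences: 4

4


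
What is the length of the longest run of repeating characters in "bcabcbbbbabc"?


Input: "bcabcbbbbabc"
Scanning for longest run:
  Position 1 ('c'): new char, reset run to 1
  Position 2 ('a'): new char, reset run to 1
  Position 3 ('b'): new char, reset run to 1
  Position 4 ('c'): new char, reset run to 1
  Position 5 ('b'): new char, reset run to 1
  Position 6 ('b'): continues run of 'b', length=2
  Position 7 ('b'): continues run of 'b', length=3
  Position 8 ('b'): continues run of 'b', length=4
  Position 9 ('a'): new char, reset run to 1
  Position 10 ('b'): new char, reset run to 1
  Position 11 ('c'): new char, reset run to 1
Longest run: 'b' with length 4

4


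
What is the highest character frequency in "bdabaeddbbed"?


Input: bdabaeddbbed
Character counts:
  'a': 2
  'b': 4
  'd': 4
  'e': 2
Maximum frequency: 4

4


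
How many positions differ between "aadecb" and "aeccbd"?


Comparing "aadecb" and "aeccbd" position by position:
  Position 0: 'a' vs 'a' => same
  Position 1: 'a' vs 'e' => DIFFER
  Position 2: 'd' vs 'c' => DIFFER
  Position 3: 'e' vs 'c' => DIFFER
  Position 4: 'c' vs 'b' => DIFFER
  Position 5: 'b' vs 'd' => DIFFER
Positions that differ: 5

5


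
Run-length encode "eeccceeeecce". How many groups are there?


Input: eeccceeeecce
Scanning for consecutive runs:
  Group 1: 'e' x 2 (positions 0-1)
  Group 2: 'c' x 3 (positions 2-4)
  Group 3: 'e' x 4 (positions 5-8)
  Group 4: 'c' x 2 (positions 9-10)
  Group 5: 'e' x 1 (positions 11-11)
Total groups: 5

5


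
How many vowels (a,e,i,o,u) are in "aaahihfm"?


Input: aaahihfm
Checking each character:
  'a' at position 0: vowel (running total: 1)
  'a' at position 1: vowel (running total: 2)
  'a' at position 2: vowel (running total: 3)
  'h' at position 3: consonant
  'i' at position 4: vowel (running total: 4)
  'h' at position 5: consonant
  'f' at position 6: consonant
  'm' at position 7: consonant
Total vowels: 4

4


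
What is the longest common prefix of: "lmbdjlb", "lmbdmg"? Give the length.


Words: lmbdjlb, lmbdmg
  Position 0: all 'l' => match
  Position 1: all 'm' => match
  Position 2: all 'b' => match
  Position 3: all 'd' => match
  Position 4: ('j', 'm') => mismatch, stop
LCP = "lmbd" (length 4)

4


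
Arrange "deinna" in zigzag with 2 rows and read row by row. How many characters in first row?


Zigzag "deinna" into 2 rows:
Placing characters:
  'd' => row 0
  'e' => row 1
  'i' => row 0
  'n' => row 1
  'n' => row 0
  'a' => row 1
Rows:
  Row 0: "din"
  Row 1: "ena"
First row length: 3

3


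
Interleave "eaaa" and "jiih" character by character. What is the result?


Interleaving "eaaa" and "jiih":
  Position 0: 'e' from first, 'j' from second => "ej"
  Position 1: 'a' from first, 'i' from second => "ai"
  Position 2: 'a' from first, 'i' from second => "ai"
  Position 3: 'a' from first, 'h' from second => "ah"
Result: ejaiaiah

ejaiaiah


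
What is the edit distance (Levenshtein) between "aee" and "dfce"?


Computing edit distance: "aee" -> "dfce"
DP table:
           d    f    c    e
      0    1    2    3    4
  a   1    1    2    3    4
  e   2    2    2    3    3
  e   3    3    3    3    3
Edit distance = dp[3][4] = 3

3


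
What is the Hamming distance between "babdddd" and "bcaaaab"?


Comparing "babdddd" and "bcaaaab" position by position:
  Position 0: 'b' vs 'b' => same
  Position 1: 'a' vs 'c' => differ
  Position 2: 'b' vs 'a' => differ
  Position 3: 'd' vs 'a' => differ
  Position 4: 'd' vs 'a' => differ
  Position 5: 'd' vs 'a' => differ
  Position 6: 'd' vs 'b' => differ
Total differences (Hamming distance): 6

6


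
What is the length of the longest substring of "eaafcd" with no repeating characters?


Input: "eaafcd"
Sliding window (track last position of each char):
  Position 0 ('e'): window [0,0] length 1 -- new best
  Position 1 ('a'): window [0,1] length 2 -- new best
  Position 2 ('a'): repeat (last at 1), move window start to 2
  Position 2 ('a'): window [2,2] length 1
  Position 3 ('f'): window [2,3] length 2
  Position 4 ('c'): window [2,4] length 3 -- new best
  Position 5 ('d'): window [2,5] length 4 -- new best
Longest substring with no repeats: "afcd" with length 4

4


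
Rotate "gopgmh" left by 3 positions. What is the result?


Input: "gopgmh", rotate left by 3
First 3 characters: "gop"
Remaining characters: "gmh"
Concatenate remaining + first: "gmh" + "gop" = "gmhgop"

gmhgop


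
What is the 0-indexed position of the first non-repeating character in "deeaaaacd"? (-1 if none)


Input: deeaaaacd
Character frequencies:
  'a': 4
  'c': 1
  'd': 2
  'e': 2
Scanning left to right for freq == 1:
  Position 0 ('d'): freq=2, skip
  Position 1 ('e'): freq=2, skip
  Position 2 ('e'): freq=2, skip
  Position 3 ('a'): freq=4, skip
  Position 4 ('a'): freq=4, skip
  Position 5 ('a'): freq=4, skip
  Position 6 ('a'): freq=4, skip
  Position 7 ('c'): unique! => answer = 7

7


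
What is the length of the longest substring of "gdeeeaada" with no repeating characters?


Input: "gdeeeaada"
Sliding window (track last position of each char):
  Position 0 ('g'): window [0,0] length 1 -- new best
  Position 1 ('d'): window [0,1] length 2 -- new best
  Position 2 ('e'): window [0,2] length 3 -- new best
  Position 3 ('e'): repeat (last at 2), move window start to 3
  Position 3 ('e'): window [3,3] length 1
  Position 4 ('e'): repeat (last at 3), move window start to 4
  Position 4 ('e'): window [4,4] length 1
  Position 5 ('a'): window [4,5] length 2
  Position 6 ('a'): repeat (last at 5), move window start to 6
  Position 6 ('a'): window [6,6] length 1
  Position 7 ('d'): window [6,7] length 2
  Position 8 ('a'): repeat (last at 6), move window start to 7
  Position 8 ('a'): window [7,8] length 2
Longest substring with no repeats: "gde" with length 3

3


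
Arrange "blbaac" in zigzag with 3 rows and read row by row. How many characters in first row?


Zigzag "blbaac" into 3 rows:
Placing characters:
  'b' => row 0
  'l' => row 1
  'b' => row 2
  'a' => row 1
  'a' => row 0
  'c' => row 1
Rows:
  Row 0: "ba"
  Row 1: "lac"
  Row 2: "b"
First row length: 2

2


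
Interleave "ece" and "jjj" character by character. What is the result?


Interleaving "ece" and "jjj":
  Position 0: 'e' from first, 'j' from second => "ej"
  Position 1: 'c' from first, 'j' from second => "cj"
  Position 2: 'e' from first, 'j' from second => "ej"
Result: ejcjej

ejcjej


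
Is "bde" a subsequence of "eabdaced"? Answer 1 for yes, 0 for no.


Check if "bde" is a subsequence of "eabdaced"
Greedy scan:
  Position 0 ('e'): no match needed
  Position 1 ('a'): no match needed
  Position 2 ('b'): matches sub[0] = 'b'
  Position 3 ('d'): matches sub[1] = 'd'
  Position 4 ('a'): no match needed
  Position 5 ('c'): no match needed
  Position 6 ('e'): matches sub[2] = 'e'
  Position 7 ('d'): no match needed
All 3 characters matched => is a subsequence

1


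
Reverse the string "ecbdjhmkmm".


Input: ecbdjhmkmm
Reading characters right to left:
  Position 9: 'm'
  Position 8: 'm'
  Position 7: 'k'
  Position 6: 'm'
  Position 5: 'h'
  Position 4: 'j'
  Position 3: 'd'
  Position 2: 'b'
  Position 1: 'c'
  Position 0: 'e'
Reversed: mmkmhjdbce

mmkmhjdbce


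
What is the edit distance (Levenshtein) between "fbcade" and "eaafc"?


Computing edit distance: "fbcade" -> "eaafc"
DP table:
           e    a    a    f    c
      0    1    2    3    4    5
  f   1    1    2    3    3    4
  b   2    2    2    3    4    4
  c   3    3    3    3    4    4
  a   4    4    3    3    4    5
  d   5    5    4    4    4    5
  e   6    5    5    5    5    5
Edit distance = dp[6][5] = 5

5


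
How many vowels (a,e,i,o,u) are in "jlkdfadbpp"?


Input: jlkdfadbpp
Checking each character:
  'j' at position 0: consonant
  'l' at position 1: consonant
  'k' at position 2: consonant
  'd' at position 3: consonant
  'f' at position 4: consonant
  'a' at position 5: vowel (running total: 1)
  'd' at position 6: consonant
  'b' at position 7: consonant
  'p' at position 8: consonant
  'p' at position 9: consonant
Total vowels: 1

1


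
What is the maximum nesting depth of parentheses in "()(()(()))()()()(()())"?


Input: "()(()(()))()()()(()())"
Tracking depth:
  Position 0 '(': depth becomes 1
  Position 1 ')': depth becomes 0
  Position 2 '(': depth becomes 1
  Position 3 '(': depth becomes 2
  Position 4 ')': depth becomes 1
  Position 5 '(': depth becomes 2
  Position 6 '(': depth becomes 3
  Position 7 ')': depth becomes 2
  Position 8 ')': depth becomes 1
  Position 9 ')': depth becomes 0
  Position 10 '(': depth becomes 1
  Position 11 ')': depth becomes 0
  Position 12 '(': depth becomes 1
  Position 13 ')': depth becomes 0
  Position 14 '(': depth becomes 1
  Position 15 ')': depth becomes 0
  Position 16 '(': depth becomes 1
  Position 17 '(': depth becomes 2
  Position 18 ')': depth becomes 1
  Position 19 '(': depth becomes 2
  Position 20 ')': depth becomes 1
  Position 21 ')': depth becomes 0
Maximum depth reached: 3

3


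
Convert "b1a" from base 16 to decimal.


Input: "b1a" in base 16
Positional expansion:
  Digit 'b' (value 11) x 16^2 = 2816
  Digit '1' (value 1) x 16^1 = 16
  Digit 'a' (value 10) x 16^0 = 10
Sum = 2842

2842


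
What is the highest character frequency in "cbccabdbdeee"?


Input: cbccabdbdeee
Character counts:
  'a': 1
  'b': 3
  'c': 3
  'd': 2
  'e': 3
Maximum frequency: 3

3


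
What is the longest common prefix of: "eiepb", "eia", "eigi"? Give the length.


Words: eiepb, eia, eigi
  Position 0: all 'e' => match
  Position 1: all 'i' => match
  Position 2: ('e', 'a', 'g') => mismatch, stop
LCP = "ei" (length 2)

2


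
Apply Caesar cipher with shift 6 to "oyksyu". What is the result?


Caesar cipher: shift "oyksyu" by 6
  'o' (pos 14) + 6 = pos 20 = 'u'
  'y' (pos 24) + 6 = pos 4 = 'e'
  'k' (pos 10) + 6 = pos 16 = 'q'
  's' (pos 18) + 6 = pos 24 = 'y'
  'y' (pos 24) + 6 = pos 4 = 'e'
  'u' (pos 20) + 6 = pos 0 = 'a'
Result: ueqyea

ueqyea


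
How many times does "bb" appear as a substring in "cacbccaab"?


Searching for "bb" in "cacbccaab"
Scanning each position:
  Position 0: "ca" => no
  Position 1: "ac" => no
  Position 2: "cb" => no
  Position 3: "bc" => no
  Position 4: "cc" => no
  Position 5: "ca" => no
  Position 6: "aa" => no
  Position 7: "ab" => no
Total occurrences: 0

0


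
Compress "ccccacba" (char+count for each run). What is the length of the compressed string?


Input: ccccacba
Runs:
  'c' x 4 => "c4"
  'a' x 1 => "a1"
  'c' x 1 => "c1"
  'b' x 1 => "b1"
  'a' x 1 => "a1"
Compressed: "c4a1c1b1a1"
Compressed length: 10

10


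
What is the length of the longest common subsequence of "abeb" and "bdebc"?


LCS of "abeb" and "bdebc"
DP table:
           b    d    e    b    c
      0    0    0    0    0    0
  a   0    0    0    0    0    0
  b   0    1    1    1    1    1
  e   0    1    1    2    2    2
  b   0    1    1    2    3    3
LCS length = dp[4][5] = 3

3


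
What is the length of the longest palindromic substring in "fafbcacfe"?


Input: "fafbcacfe"
Checking substrings for palindromes:
  [0:3] "faf" (len 3) => palindrome
  [4:7] "cac" (len 3) => palindrome
Longest palindromic substring: "faf" with length 3

3


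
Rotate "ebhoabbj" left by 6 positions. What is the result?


Input: "ebhoabbj", rotate left by 6
First 6 characters: "ebhoab"
Remaining characters: "bj"
Concatenate remaining + first: "bj" + "ebhoab" = "bjebhoab"

bjebhoab


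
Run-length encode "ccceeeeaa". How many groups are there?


Input: ccceeeeaa
Scanning for consecutive runs:
  Group 1: 'c' x 3 (positions 0-2)
  Group 2: 'e' x 4 (positions 3-6)
  Group 3: 'a' x 2 (positions 7-8)
Total groups: 3

3


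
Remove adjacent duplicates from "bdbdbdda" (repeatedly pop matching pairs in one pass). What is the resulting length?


Input: bdbdbdda
Stack-based adjacent duplicate removal:
  Read 'b': push. Stack: b
  Read 'd': push. Stack: bd
  Read 'b': push. Stack: bdb
  Read 'd': push. Stack: bdbd
  Read 'b': push. Stack: bdbdb
  Read 'd': push. Stack: bdbdbd
  Read 'd': matches stack top 'd' => pop. Stack: bdbdb
  Read 'a': push. Stack: bdbdba
Final stack: "bdbdba" (length 6)

6


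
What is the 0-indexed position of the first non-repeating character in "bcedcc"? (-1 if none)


Input: bcedcc
Character frequencies:
  'b': 1
  'c': 3
  'd': 1
  'e': 1
Scanning left to right for freq == 1:
  Position 0 ('b'): unique! => answer = 0

0


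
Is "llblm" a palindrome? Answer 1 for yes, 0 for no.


Input: llblm
Reversed: mlbll
  Compare pos 0 ('l') with pos 4 ('m'): MISMATCH
  Compare pos 1 ('l') with pos 3 ('l'): match
Result: not a palindrome

0


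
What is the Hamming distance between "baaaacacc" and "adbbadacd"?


Comparing "baaaacacc" and "adbbadacd" position by position:
  Position 0: 'b' vs 'a' => differ
  Position 1: 'a' vs 'd' => differ
  Position 2: 'a' vs 'b' => differ
  Position 3: 'a' vs 'b' => differ
  Position 4: 'a' vs 'a' => same
  Position 5: 'c' vs 'd' => differ
  Position 6: 'a' vs 'a' => same
  Position 7: 'c' vs 'c' => same
  Position 8: 'c' vs 'd' => differ
Total differences (Hamming distance): 6

6


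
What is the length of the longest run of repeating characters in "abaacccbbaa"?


Input: "abaacccbbaa"
Scanning for longest run:
  Position 1 ('b'): new char, reset run to 1
  Position 2 ('a'): new char, reset run to 1
  Position 3 ('a'): continues run of 'a', length=2
  Position 4 ('c'): new char, reset run to 1
  Position 5 ('c'): continues run of 'c', length=2
  Position 6 ('c'): continues run of 'c', length=3
  Position 7 ('b'): new char, reset run to 1
  Position 8 ('b'): continues run of 'b', length=2
  Position 9 ('a'): new char, reset run to 1
  Position 10 ('a'): continues run of 'a', length=2
Longest run: 'c' with length 3

3


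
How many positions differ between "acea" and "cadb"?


Comparing "acea" and "cadb" position by position:
  Position 0: 'a' vs 'c' => DIFFER
  Position 1: 'c' vs 'a' => DIFFER
  Position 2: 'e' vs 'd' => DIFFER
  Position 3: 'a' vs 'b' => DIFFER
Positions that differ: 4

4


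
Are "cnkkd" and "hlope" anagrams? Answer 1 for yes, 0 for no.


Strings: "cnkkd", "hlope"
Sorted first:  cdkkn
Sorted second: ehlop
Differ at position 0: 'c' vs 'e' => not anagrams

0


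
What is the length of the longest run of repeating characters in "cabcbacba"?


Input: "cabcbacba"
Scanning for longest run:
  Position 1 ('a'): new char, reset run to 1
  Position 2 ('b'): new char, reset run to 1
  Position 3 ('c'): new char, reset run to 1
  Position 4 ('b'): new char, reset run to 1
  Position 5 ('a'): new char, reset run to 1
  Position 6 ('c'): new char, reset run to 1
  Position 7 ('b'): new char, reset run to 1
  Position 8 ('a'): new char, reset run to 1
Longest run: 'c' with length 1

1
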